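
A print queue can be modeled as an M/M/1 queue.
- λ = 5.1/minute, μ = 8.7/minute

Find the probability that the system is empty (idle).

ρ = λ/μ = 5.1/8.7 = 0.5862
P(0) = 1 - ρ = 1 - 0.5862 = 0.4138
The server is idle 41.38% of the time.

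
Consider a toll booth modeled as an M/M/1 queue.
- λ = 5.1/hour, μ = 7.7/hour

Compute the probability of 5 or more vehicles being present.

ρ = λ/μ = 5.1/7.7 = 0.66234
P(N ≥ n) = ρⁿ
P(N ≥ 5) = 0.66234^5
P(N ≥ 5) = 0.1275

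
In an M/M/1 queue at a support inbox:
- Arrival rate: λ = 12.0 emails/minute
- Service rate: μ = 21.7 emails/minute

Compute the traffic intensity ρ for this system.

Server utilization: ρ = λ/μ
ρ = 12.0/21.7 = 0.5530
The server is busy 55.30% of the time.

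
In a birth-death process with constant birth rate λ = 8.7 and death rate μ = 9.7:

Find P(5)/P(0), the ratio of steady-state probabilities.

For constant rates: P(n)/P(0) = (λ/μ)^n
P(5)/P(0) = (8.7/9.7)^5 = 0.8969^5 = 0.5804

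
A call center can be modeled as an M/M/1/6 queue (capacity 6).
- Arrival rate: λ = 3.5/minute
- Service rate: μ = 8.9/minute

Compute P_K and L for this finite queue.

ρ = λ/μ = 3.5/8.9 = 0.39326
P₀ = (1-ρ)/(1-ρ^(K+1)) = (1-0.39326)/(1-0.39326^7) = 0.6067/0.9985 = 0.6076
P_K = P₀×ρ^K = 0.6076 × 0.39326^6 = 0.6076 × 0.003699 = 0.002248
Blocking probability P_6 = 0.002248 (0.22%)
L = ρ[1 - (K+1)ρ^K + Kρ^(K+1)] / [(1-ρ)(1-ρ^(K+1))]
L = 0.39326 × (1 - 7×0.003699 + 6×0.001455) / ((1 - 0.39326) × (1 - 0.001455)) = 0.6380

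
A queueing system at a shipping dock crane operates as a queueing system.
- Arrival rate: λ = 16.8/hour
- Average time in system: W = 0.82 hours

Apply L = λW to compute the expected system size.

Little's Law: L = λW
L = 16.8 × 0.82 = 13.7760 containers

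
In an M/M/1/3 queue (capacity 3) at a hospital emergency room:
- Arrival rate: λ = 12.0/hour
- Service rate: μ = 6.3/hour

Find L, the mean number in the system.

ρ = λ/μ = 12.0/6.3 = 1.9048
P₀ = (1-ρ)/(1-ρ^(K+1)) = (1-1.9048)/(1-1.9048^4) = -0.9048/-12.1643 = 0.07438
P_K = P₀×ρ^K = 0.074382 × 1.9048^3 = 0.074382 × 6.9111 = 0.5141
L = ρ[1 - (K+1)ρ^K + Kρ^(K+1)] / [(1-ρ)(1-ρ^(K+1))]
L = 1.9048 × (1 - 4×6.9111 + 3×13.1643) / ((1 - 1.9048) × (1 - 13.1643)) = 2.2236 patients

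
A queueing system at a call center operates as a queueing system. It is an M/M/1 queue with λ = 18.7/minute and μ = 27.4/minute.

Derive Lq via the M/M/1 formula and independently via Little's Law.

Method 1 (direct): Lq = λ²/(μ(μ-λ)) = 349.69/(27.4 × 8.70) = 1.4669

Method 2 (Little's Law):
W = 1/(μ-λ) = 1/8.70 = 0.1149425
Wq = W - 1/μ = 0.1149425 - 0.03649635 = 0.078446
Lq = λWq = 18.7 × 0.078446 = 1.4669 ✔ (matches Method 1)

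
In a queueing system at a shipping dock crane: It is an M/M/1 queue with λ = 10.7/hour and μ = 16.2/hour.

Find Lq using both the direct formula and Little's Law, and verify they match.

Method 1 (direct): Lq = λ²/(μ(μ-λ)) = 114.49/(16.2 × 5.50) = 1.2850

Method 2 (Little's Law):
W = 1/(μ-λ) = 1/5.50 = 0.18182
Wq = W - 1/μ = 0.18182 - 0.061728 = 0.12009
Lq = λWq = 10.7 × 0.12009 = 1.2850 ✔ (matches Method 1)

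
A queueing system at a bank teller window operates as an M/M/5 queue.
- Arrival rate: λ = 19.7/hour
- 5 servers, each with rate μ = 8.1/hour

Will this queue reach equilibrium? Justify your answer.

Stability requires ρ = λ/(cμ) < 1
ρ = 19.7/(5 × 8.1) = 19.7/40.50 = 0.4864
Since 0.4864 < 1, the system is STABLE.
The servers are busy 48.64% of the time.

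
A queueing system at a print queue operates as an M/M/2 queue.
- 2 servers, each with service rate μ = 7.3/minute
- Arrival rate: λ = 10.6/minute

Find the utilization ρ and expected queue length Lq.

Traffic intensity: ρ = λ/(cμ) = 10.6/(2×7.3) = 0.7260
Since ρ = 0.7260 < 1, system is stable.
Offered load a = λ/μ = cρ = 10.6/7.3 = 1.4521
P₀ = [ Σₙ₌₀^1 aⁿ/n! + a^2/(2!(1-ρ)) ]⁻¹
Σ = a^0/0! + a^1/1! = 1.0000 + 1.4521 = 2.4521
a^2/(2!(1-ρ)) = 2.10846/(2 × 0.273973) = 3.8479
P₀ = 1/(2.4521 + 3.8479) = 0.1587
Lq = P₀·a^2·ρ / (2!(1-ρ)²) = 0.15873 × 2.1085 × 0.72603 / (2 × 0.075061) = 1.6186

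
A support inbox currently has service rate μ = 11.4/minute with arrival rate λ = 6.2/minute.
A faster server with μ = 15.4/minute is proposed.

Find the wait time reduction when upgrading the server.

System 1: ρ₁ = 6.2/11.4 = 0.5439, W₁ = 1/(11.4-6.2) = 0.19231
System 2: ρ₂ = 6.2/15.4 = 0.4026, W₂ = 1/(15.4-6.2) = 0.10870
Improvement: (W₁-W₂)/W₁ = (0.19231-0.10870)/0.19231 = 43.48%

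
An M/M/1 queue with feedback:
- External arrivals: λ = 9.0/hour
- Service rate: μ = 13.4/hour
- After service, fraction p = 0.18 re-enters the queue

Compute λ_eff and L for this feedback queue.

Effective arrival rate: λ_eff = λ/(1-p) = 9.0/(1-0.18) = 9.0/0.82 = 10.9756
ρ = λ_eff/μ = 10.9756/13.4 = 0.819075
L = ρ/(1-ρ) = 0.819075/(1-0.819075) = 4.5272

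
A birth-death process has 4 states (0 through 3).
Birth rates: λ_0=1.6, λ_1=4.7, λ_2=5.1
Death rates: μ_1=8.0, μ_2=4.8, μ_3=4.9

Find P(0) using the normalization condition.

Ratios P(n)/P(0) = (λ₀···λₙ₋₁)/(μ₁···μₙ):
P(1)/P(0) = (1.6)/(8.0) = 0.20000
P(2)/P(0) = (1.6×4.7)/(8.0×4.8) = 0.19583
P(3)/P(0) = (1.6×4.7×5.1)/(8.0×4.8×4.9) = 0.20383

Normalization: ∑ P(n) = 1
P(0) × (1.0000 + 0.20000 + 0.19583 + 0.20383) = 1
P(0) × 1.5997 = 1
P(0) = 1/1.5997 = 0.6251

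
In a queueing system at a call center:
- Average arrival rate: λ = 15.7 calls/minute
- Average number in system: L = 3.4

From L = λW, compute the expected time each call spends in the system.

Little's Law: L = λW, so W = L/λ
W = 3.4/15.7 = 0.2166 minutes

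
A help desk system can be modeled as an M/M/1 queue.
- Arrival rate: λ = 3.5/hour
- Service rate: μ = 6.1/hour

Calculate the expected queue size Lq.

ρ = λ/μ = 3.5/6.1 = 0.5738
For M/M/1: Lq = λ²/(μ(μ-λ))
Lq = 12.25/(6.1 × 2.60)
Lq = 0.7724 tickets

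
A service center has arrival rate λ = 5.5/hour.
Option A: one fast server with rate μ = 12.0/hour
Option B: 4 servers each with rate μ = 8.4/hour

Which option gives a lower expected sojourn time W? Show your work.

Option A: single server μ = 12.0 (M/M/1)
  ρ_A = 5.5/12.0 = 0.4583
  W_A = 1/(μ-λ) = 1/(12.0-5.5) = 1/6.50 = 0.1538

Option B: 4 servers μ = 8.4 (M/M/4)
  ρ_B = λ/(cμ) = 5.5/(4×8.4) = 0.1637
  Offered load a = λ/μ = cρ = 5.5/8.4 = 0.6548
  P₀ = [ Σₙ₌₀^3 aⁿ/n! + a^4/(4!(1-ρ)) ]⁻¹
  Σ = a^0/0! + a^1/1! + a^2/2! + a^3/3! = 1.0000 + 0.65476 + 0.21436 + 0.046784 = 1.9159
  a^4/(4!(1-ρ)) = 0.1838/(24 × 0.8363) = 0.009157
  P₀ = 1/(1.9159 + 0.009157) = 0.5195
  Lq = P₀·a^4·ρ / (4!(1-ρ)²) = 0.51946 × 0.18379 × 0.16369 / (24 × 0.69941) = 0.0009310
  Wq_B = Lq/λ = 0.0009310/5.5 = 0.0001693
  W_B = Wq_B + 1/μ = 0.0001693 + 0.1190 = 0.1192

Since W_B = 0.1192 < W_A = 0.1538, Option B (multiple servers) has the shorter time in system.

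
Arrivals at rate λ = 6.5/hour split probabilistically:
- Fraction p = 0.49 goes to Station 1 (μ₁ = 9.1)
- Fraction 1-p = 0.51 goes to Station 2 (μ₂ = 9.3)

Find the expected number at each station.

Effective rates: λ₁ = 6.5×0.49 = 3.185, λ₂ = 6.5×0.51 = 3.315
Station 1: ρ₁ = 3.185/9.1 = 0.3500, L₁ = ρ₁/(1-ρ₁) = 0.3500/(1-0.3500) = 0.5385
Station 2: ρ₂ = 3.315/9.3 = 0.35645, L₂ = ρ₂/(1-ρ₂) = 0.35645/(1-0.35645) = 0.5539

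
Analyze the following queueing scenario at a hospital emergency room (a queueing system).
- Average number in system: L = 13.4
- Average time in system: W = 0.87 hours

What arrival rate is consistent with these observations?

Little's Law: L = λW, so λ = L/W
λ = 13.4/0.87 = 15.4023 patients/hour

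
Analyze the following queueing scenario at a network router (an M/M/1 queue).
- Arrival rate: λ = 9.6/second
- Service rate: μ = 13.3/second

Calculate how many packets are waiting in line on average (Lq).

ρ = λ/μ = 9.6/13.3 = 0.7218
For M/M/1: Lq = λ²/(μ(μ-λ))
Lq = 92.16/(13.3 × 3.70)
Lq = 1.8728 packets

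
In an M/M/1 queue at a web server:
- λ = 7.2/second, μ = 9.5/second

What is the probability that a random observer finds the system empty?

ρ = λ/μ = 7.2/9.5 = 0.7579
P(0) = 1 - ρ = 1 - 0.7579 = 0.2421
The server is idle 24.21% of the time.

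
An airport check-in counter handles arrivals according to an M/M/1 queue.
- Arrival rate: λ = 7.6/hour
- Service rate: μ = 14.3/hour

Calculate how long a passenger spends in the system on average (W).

First, compute utilization: ρ = λ/μ = 7.6/14.3 = 0.5315
For M/M/1: W = 1/(μ-λ)
W = 1/(14.3-7.6) = 1/6.70
W = 0.1493 hours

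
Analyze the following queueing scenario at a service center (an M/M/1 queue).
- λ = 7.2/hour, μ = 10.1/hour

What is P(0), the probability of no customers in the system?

ρ = λ/μ = 7.2/10.1 = 0.7129
P(0) = 1 - ρ = 1 - 0.7129 = 0.2871
The server is idle 28.71% of the time.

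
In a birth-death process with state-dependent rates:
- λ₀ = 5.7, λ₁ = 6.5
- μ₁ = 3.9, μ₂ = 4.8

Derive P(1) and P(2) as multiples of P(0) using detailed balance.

Balance equations:
State 0: λ₀P₀ = μ₁P₁ → P₁ = (λ₀/μ₁)P₀ = (5.7/3.9)P₀ = 1.4615P₀
State 1: P₂ = (λ₀λ₁)/(μ₁μ₂)P₀ = (5.7×6.5)/(3.9×4.8)P₀ = 1.9792P₀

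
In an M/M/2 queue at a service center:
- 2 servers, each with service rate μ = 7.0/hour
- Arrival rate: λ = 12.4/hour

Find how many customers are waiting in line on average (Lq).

Traffic intensity: ρ = λ/(cμ) = 12.4/(2×7.0) = 0.8857
Since ρ = 0.8857 < 1, system is stable.
Offered load a = λ/μ = cρ = 12.4/7.0 = 1.7714
P₀ = [ Σₙ₌₀^1 aⁿ/n! + a^2/(2!(1-ρ)) ]⁻¹
Σ = a^0/0! + a^1/1! = 1.0000 + 1.7714 = 2.7714
a^2/(2!(1-ρ)) = 3.137959/(2 × 0.1142857) = 13.7286
P₀ = 1/(2.7714 + 13.7286) = 0.06061
Lq = P₀·a^2·ρ / (2!(1-ρ)²) = 0.0606061 × 3.13796 × 0.885714 / (2 × 0.0130612) = 6.4483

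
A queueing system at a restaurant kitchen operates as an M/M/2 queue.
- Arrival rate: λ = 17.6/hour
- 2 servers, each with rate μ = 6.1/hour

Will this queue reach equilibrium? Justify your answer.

Stability requires ρ = λ/(cμ) < 1
ρ = 17.6/(2 × 6.1) = 17.6/12.20 = 1.4426
Since 1.4426 ≥ 1, the system is UNSTABLE.
Need c > λ/μ = 17.6/6.1 = 2.89.
Minimum servers needed: c = 3.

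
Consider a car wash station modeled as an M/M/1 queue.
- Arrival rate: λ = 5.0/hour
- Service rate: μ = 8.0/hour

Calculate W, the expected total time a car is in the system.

First, compute utilization: ρ = λ/μ = 5.0/8.0 = 0.6250
For M/M/1: W = 1/(μ-λ)
W = 1/(8.0-5.0) = 1/3.00
W = 0.3333 hours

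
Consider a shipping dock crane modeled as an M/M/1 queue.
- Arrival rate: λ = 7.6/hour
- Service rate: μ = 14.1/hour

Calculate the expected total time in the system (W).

First, compute utilization: ρ = λ/μ = 7.6/14.1 = 0.5390
For M/M/1: W = 1/(μ-λ)
W = 1/(14.1-7.6) = 1/6.50
W = 0.1538 hours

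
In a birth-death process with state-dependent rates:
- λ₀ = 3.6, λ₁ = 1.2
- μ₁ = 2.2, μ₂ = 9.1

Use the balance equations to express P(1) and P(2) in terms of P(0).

Balance equations:
State 0: λ₀P₀ = μ₁P₁ → P₁ = (λ₀/μ₁)P₀ = (3.6/2.2)P₀ = 1.6364P₀
State 1: P₂ = (λ₀λ₁)/(μ₁μ₂)P₀ = (3.6×1.2)/(2.2×9.1)P₀ = 0.2158P₀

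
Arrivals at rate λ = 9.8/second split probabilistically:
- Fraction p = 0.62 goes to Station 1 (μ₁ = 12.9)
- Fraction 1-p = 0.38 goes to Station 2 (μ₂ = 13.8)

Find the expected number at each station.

Effective rates: λ₁ = 9.8×0.62 = 6.076, λ₂ = 9.8×0.38 = 3.724
Station 1: ρ₁ = 6.076/12.9 = 0.4710, L₁ = ρ₁/(1-ρ₁) = 0.4710/(1-0.4710) = 0.8904
Station 2: ρ₂ = 3.724/13.8 = 0.26986, L₂ = ρ₂/(1-ρ₂) = 0.26986/(1-0.26986) = 0.3696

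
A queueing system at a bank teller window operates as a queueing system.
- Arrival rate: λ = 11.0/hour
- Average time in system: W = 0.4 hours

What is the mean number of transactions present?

Little's Law: L = λW
L = 11.0 × 0.4 = 4.4000 transactions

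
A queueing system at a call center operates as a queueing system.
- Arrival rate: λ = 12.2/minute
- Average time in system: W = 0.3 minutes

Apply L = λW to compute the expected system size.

Little's Law: L = λW
L = 12.2 × 0.3 = 3.6600 calls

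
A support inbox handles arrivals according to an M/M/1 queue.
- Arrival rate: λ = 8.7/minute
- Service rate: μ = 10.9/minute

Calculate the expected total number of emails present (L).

ρ = λ/μ = 8.7/10.9 = 0.7982
For M/M/1: L = λ/(μ-λ)
L = 8.7/(10.9-8.7) = 8.7/2.20
L = 3.9545 emails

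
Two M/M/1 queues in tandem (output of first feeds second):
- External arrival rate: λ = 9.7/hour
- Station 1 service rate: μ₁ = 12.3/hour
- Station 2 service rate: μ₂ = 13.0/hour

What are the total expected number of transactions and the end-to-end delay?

By Jackson's theorem, each station behaves as independent M/M/1.
Station 1: ρ₁ = 9.7/12.3 = 0.7886, L₁ = ρ₁/(1-ρ₁) = λ/(μ₁-λ) = 9.7/2.60 = 3.7308
Station 2: ρ₂ = 9.7/13.0 = 0.7462, L₂ = ρ₂/(1-ρ₂) = λ/(μ₂-λ) = 9.7/3.30 = 2.9394
Total: L = L₁ + L₂ = 3.7308 + 2.9394 = 6.6702
W = L/λ = 6.6702/9.7 = 0.6876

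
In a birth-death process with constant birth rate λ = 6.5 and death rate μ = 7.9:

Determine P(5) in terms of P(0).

For constant rates: P(n)/P(0) = (λ/μ)^n
P(5)/P(0) = (6.5/7.9)^5 = 0.8228^5 = 0.3771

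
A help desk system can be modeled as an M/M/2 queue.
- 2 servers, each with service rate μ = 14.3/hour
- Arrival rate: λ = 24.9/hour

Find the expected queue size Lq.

Traffic intensity: ρ = λ/(cμ) = 24.9/(2×14.3) = 0.8706
Since ρ = 0.8706 < 1, system is stable.
Offered load a = λ/μ = cρ = 24.9/14.3 = 1.7413
P₀ = [ Σₙ₌₀^1 aⁿ/n! + a^2/(2!(1-ρ)) ]⁻¹
Σ = a^0/0! + a^1/1! = 1.0000 + 1.7413 = 2.7413
a^2/(2!(1-ρ)) = 3.03198/(2 × 0.129371) = 11.7182
P₀ = 1/(2.7413 + 11.7182) = 0.06916
Lq = P₀·a^2·ρ / (2!(1-ρ)²) = 0.069159 × 3.0320 × 0.87063 / (2 × 0.016737) = 5.4539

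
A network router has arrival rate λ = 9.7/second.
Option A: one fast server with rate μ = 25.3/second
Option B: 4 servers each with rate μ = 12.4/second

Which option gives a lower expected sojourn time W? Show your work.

Option A: single server μ = 25.3 (M/M/1)
  ρ_A = 9.7/25.3 = 0.3834
  W_A = 1/(μ-λ) = 1/(25.3-9.7) = 1/15.60 = 0.06410

Option B: 4 servers μ = 12.4 (M/M/4)
  ρ_B = λ/(cμ) = 9.7/(4×12.4) = 0.1956
  Offered load a = λ/μ = cρ = 9.7/12.4 = 0.7823
  P₀ = [ Σₙ₌₀^3 aⁿ/n! + a^4/(4!(1-ρ)) ]⁻¹
  Σ = a^0/0! + a^1/1! + a^2/2! + a^3/3! = 1.0000 + 0.78226 + 0.30596 + 0.079781 = 2.1680
  a^4/(4!(1-ρ)) = 0.3745/(24 × 0.8044) = 0.01940
  P₀ = 1/(2.1680 + 0.01940) = 0.4572
  Lq = P₀·a^4·ρ / (4!(1-ρ)²) = 0.4572 × 0.3745 × 0.1956 / (24 × 0.6471) = 0.002156
  Wq_B = Lq/λ = 0.0021556/9.7 = 0.0002222
  W_B = Wq_B + 1/μ = 0.0002222 + 0.08065 = 0.08087

Since W_A = 0.06410 < W_B = 0.08087, Option A (single fast server) has the shorter time in system.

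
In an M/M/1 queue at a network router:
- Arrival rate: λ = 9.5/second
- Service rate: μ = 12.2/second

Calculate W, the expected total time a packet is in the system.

First, compute utilization: ρ = λ/μ = 9.5/12.2 = 0.7787
For M/M/1: W = 1/(μ-λ)
W = 1/(12.2-9.5) = 1/2.70
W = 0.3704 seconds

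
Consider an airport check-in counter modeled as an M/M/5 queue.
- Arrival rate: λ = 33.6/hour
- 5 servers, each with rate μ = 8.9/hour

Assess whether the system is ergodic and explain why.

Stability requires ρ = λ/(cμ) < 1
ρ = 33.6/(5 × 8.9) = 33.6/44.50 = 0.7551
Since 0.7551 < 1, the system is STABLE.
The servers are busy 75.51% of the time.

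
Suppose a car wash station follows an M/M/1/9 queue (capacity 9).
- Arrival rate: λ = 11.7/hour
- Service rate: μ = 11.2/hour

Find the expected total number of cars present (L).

ρ = λ/μ = 11.7/11.2 = 1.044643
P₀ = (1-ρ)/(1-ρ^(K+1)) = (1-1.044643)/(1-1.044643^10) = -0.044643/-0.54767 = 0.08151
P_K = P₀×ρ^K = 0.08151 × 1.044643^9 = 0.08151 × 1.4815 = 0.1208
L = ρ[1 - (K+1)ρ^K + Kρ^(K+1)] / [(1-ρ)(1-ρ^(K+1))]
L = 1.044643 × (1 - 10×1.481532 + 9×1.547672) / ((1 - 1.044643) × (1 - 1.547672)) = 4.8592 cars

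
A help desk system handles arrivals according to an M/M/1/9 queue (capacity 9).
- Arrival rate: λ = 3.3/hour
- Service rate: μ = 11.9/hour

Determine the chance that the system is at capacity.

ρ = λ/μ = 3.3/11.9 = 0.27731
P₀ = (1-ρ)/(1-ρ^(K+1)) = (1-0.27731)/(1-0.27731^10) = 0.7227/1.0000 = 0.7227
P_K = P₀×ρ^K = 0.7227 × 0.27731^9 = 0.7227 × 0.000009698 = 0.000007009
Blocking probability = 0.0007009%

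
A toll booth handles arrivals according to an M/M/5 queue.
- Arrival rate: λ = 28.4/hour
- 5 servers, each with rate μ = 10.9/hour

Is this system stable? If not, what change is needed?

Stability requires ρ = λ/(cμ) < 1
ρ = 28.4/(5 × 10.9) = 28.4/54.50 = 0.5211
Since 0.5211 < 1, the system is STABLE.
The servers are busy 52.11% of the time.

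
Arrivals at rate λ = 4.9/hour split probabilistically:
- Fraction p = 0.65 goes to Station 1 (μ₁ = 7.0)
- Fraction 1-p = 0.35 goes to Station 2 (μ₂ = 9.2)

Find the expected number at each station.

Effective rates: λ₁ = 4.9×0.65 = 3.185, λ₂ = 4.9×0.35 = 1.715
Station 1: ρ₁ = 3.185/7.0 = 0.4550, L₁ = ρ₁/(1-ρ₁) = 0.4550/(1-0.4550) = 0.8349
Station 2: ρ₂ = 1.715/9.2 = 0.1864, L₂ = ρ₂/(1-ρ₂) = 0.1864/(1-0.1864) = 0.2291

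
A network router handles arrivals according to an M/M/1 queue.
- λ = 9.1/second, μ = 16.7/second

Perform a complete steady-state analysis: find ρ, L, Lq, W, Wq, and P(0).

Step 1: ρ = λ/μ = 9.1/16.7 = 0.5449
Step 2: L = λ/(μ-λ) = 9.1/7.60 = 1.1974
Step 3: Lq = λ²/(μ(μ-λ)) = 82.81/(16.7×7.60) = 0.6525
Step 4: W = 1/(μ-λ) = 1/7.60 = 0.13158
Step 5: Wq = λ/(μ(μ-λ)) = 9.1/(16.7×7.60) = 0.07170
Step 6: P(0) = 1-ρ = 0.4551
Verify: L = λW = 9.1×0.13158 = 1.1974 ✔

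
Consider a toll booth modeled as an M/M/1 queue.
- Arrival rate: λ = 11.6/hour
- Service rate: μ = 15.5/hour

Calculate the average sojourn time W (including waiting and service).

First, compute utilization: ρ = λ/μ = 11.6/15.5 = 0.7484
For M/M/1: W = 1/(μ-λ)
W = 1/(15.5-11.6) = 1/3.90
W = 0.2564 hours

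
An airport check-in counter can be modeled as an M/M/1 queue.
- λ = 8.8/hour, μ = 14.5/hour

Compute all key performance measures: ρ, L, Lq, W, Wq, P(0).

Step 1: ρ = λ/μ = 8.8/14.5 = 0.6069
Step 2: L = λ/(μ-λ) = 8.8/5.70 = 1.5439
Step 3: Lq = λ²/(μ(μ-λ)) = 77.44/(14.5×5.70) = 0.9370
Step 4: W = 1/(μ-λ) = 1/5.70 = 0.17544
Step 5: Wq = λ/(μ(μ-λ)) = 8.8/(14.5×5.70) = 0.1065
Step 6: P(0) = 1-ρ = 0.3931
Verify: L = λW = 8.8×0.17544 = 1.5439 ✔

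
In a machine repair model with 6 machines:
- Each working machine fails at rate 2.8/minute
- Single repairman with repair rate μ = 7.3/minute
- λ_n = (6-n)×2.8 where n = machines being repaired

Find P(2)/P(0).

P(2)/P(0) = ∏_{i=0}^{2-1} λ_i/μ_{i+1}
= (6-0)×2.8/7.3 × (6-1)×2.8/7.3
= 4.4136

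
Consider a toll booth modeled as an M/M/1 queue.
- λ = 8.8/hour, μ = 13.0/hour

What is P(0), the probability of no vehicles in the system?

ρ = λ/μ = 8.8/13.0 = 0.6769
P(0) = 1 - ρ = 1 - 0.6769 = 0.3231
The server is idle 32.31% of the time.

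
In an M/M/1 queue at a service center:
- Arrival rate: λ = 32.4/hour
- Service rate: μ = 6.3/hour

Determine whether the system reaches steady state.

Stability requires ρ = λ/(cμ) < 1
ρ = 32.4/(1 × 6.3) = 32.4/6.30 = 5.1429
Since 5.1429 ≥ 1, the system is UNSTABLE.
Queue grows without bound. Need μ > λ = 32.4.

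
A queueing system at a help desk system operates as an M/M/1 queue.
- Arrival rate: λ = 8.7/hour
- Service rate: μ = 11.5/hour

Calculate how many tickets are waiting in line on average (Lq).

ρ = λ/μ = 8.7/11.5 = 0.7565
For M/M/1: Lq = λ²/(μ(μ-λ))
Lq = 75.69/(11.5 × 2.80)
Lq = 2.3506 tickets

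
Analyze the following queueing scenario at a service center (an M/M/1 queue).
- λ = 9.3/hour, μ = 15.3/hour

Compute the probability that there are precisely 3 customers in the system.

ρ = λ/μ = 9.3/15.3 = 0.60784
P(n) = (1-ρ)ρⁿ
P(3) = (1-0.60784) × 0.60784^3
P(3) = 0.39216 × 0.22458
P(3) = 0.08807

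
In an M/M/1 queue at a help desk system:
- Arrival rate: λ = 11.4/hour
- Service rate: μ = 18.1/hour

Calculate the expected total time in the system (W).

First, compute utilization: ρ = λ/μ = 11.4/18.1 = 0.6298
For M/M/1: W = 1/(μ-λ)
W = 1/(18.1-11.4) = 1/6.70
W = 0.1493 hours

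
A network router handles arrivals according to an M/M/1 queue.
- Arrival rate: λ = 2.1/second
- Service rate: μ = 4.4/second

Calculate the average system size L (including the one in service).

ρ = λ/μ = 2.1/4.4 = 0.4773
For M/M/1: L = λ/(μ-λ)
L = 2.1/(4.4-2.1) = 2.1/2.30
L = 0.9130 packets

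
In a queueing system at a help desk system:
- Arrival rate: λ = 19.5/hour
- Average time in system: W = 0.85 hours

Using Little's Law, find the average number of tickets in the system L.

Little's Law: L = λW
L = 19.5 × 0.85 = 16.5750 tickets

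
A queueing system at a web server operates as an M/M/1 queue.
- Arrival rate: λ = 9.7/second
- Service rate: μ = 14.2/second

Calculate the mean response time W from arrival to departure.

First, compute utilization: ρ = λ/μ = 9.7/14.2 = 0.6831
For M/M/1: W = 1/(μ-λ)
W = 1/(14.2-9.7) = 1/4.50
W = 0.2222 seconds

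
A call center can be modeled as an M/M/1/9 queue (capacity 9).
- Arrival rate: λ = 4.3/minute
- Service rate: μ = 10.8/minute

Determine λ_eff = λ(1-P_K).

ρ = λ/μ = 4.3/10.8 = 0.39815
P₀ = (1-ρ)/(1-ρ^(K+1)) = (1-0.39815)/(1-0.39815^10) = 0.6018/0.9999 = 0.6019
P_K = P₀×ρ^K = 0.6019 × 0.39815^9 = 0.6019 × 0.0002514 = 0.0001513
λ_eff = λ(1-P_K) = 4.3 × (1 - 0.0001513) = 4.3 × 0.9998487 = 4.2993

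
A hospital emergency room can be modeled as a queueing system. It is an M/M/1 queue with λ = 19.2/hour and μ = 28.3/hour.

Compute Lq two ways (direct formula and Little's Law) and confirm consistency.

Method 1 (direct): Lq = λ²/(μ(μ-λ)) = 368.64/(28.3 × 9.10) = 1.4314

Method 2 (Little's Law):
W = 1/(μ-λ) = 1/9.10 = 0.10989
Wq = W - 1/μ = 0.10989 - 0.035336 = 0.07455
Lq = λWq = 19.2 × 0.07455 = 1.4314 ✔ (matches Method 1)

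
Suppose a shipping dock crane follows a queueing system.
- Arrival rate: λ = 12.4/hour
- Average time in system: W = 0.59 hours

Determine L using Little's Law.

Little's Law: L = λW
L = 12.4 × 0.59 = 7.3160 containers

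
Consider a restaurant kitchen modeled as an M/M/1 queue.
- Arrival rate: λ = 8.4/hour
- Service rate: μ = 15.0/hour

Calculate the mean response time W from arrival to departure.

First, compute utilization: ρ = λ/μ = 8.4/15.0 = 0.5600
For M/M/1: W = 1/(μ-λ)
W = 1/(15.0-8.4) = 1/6.60
W = 0.1515 hours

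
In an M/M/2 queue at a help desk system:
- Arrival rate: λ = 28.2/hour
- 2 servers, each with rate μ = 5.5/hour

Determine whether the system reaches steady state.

Stability requires ρ = λ/(cμ) < 1
ρ = 28.2/(2 × 5.5) = 28.2/11.00 = 2.5636
Since 2.5636 ≥ 1, the system is UNSTABLE.
Need c > λ/μ = 28.2/5.5 = 5.13.
Minimum servers needed: c = 6.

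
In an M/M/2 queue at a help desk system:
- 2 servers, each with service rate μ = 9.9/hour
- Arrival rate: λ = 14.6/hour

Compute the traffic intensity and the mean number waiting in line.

Traffic intensity: ρ = λ/(cμ) = 14.6/(2×9.9) = 0.7374
Since ρ = 0.7374 < 1, system is stable.
Offered load a = λ/μ = cρ = 14.6/9.9 = 1.4747
P₀ = [ Σₙ₌₀^1 aⁿ/n! + a^2/(2!(1-ρ)) ]⁻¹
Σ = a^0/0! + a^1/1! = 1.0000 + 1.4747 = 2.4747
a^2/(2!(1-ρ)) = 2.1749/(2 × 0.26263) = 4.1406
P₀ = 1/(2.4747 + 4.1406) = 0.1512
Lq = P₀·a^2·ρ / (2!(1-ρ)²) = 0.151163 × 2.17488 × 0.737374 / (2 × 0.0689726) = 1.7574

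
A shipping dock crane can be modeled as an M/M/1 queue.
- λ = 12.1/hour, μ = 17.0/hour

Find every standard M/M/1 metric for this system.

Step 1: ρ = λ/μ = 12.1/17.0 = 0.7118
Step 2: L = λ/(μ-λ) = 12.1/4.90 = 2.4694
Step 3: Lq = λ²/(μ(μ-λ)) = 146.41/(17.0×4.90) = 1.7576
Step 4: W = 1/(μ-λ) = 1/4.90 = 0.20408
Step 5: Wq = λ/(μ(μ-λ)) = 12.1/(17.0×4.90) = 0.1453
Step 6: P(0) = 1-ρ = 0.2882
Verify: L = λW = 12.1×0.20408 = 2.4694 ✔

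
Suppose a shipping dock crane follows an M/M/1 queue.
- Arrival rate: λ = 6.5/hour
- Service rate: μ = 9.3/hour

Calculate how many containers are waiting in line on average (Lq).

ρ = λ/μ = 6.5/9.3 = 0.6989
For M/M/1: Lq = λ²/(μ(μ-λ))
Lq = 42.25/(9.3 × 2.80)
Lq = 1.6225 containers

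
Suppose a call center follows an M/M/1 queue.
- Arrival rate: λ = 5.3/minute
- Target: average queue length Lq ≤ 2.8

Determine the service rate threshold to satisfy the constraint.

For M/M/1: Lq = λ²/(μ(μ-λ))
Need Lq ≤ 2.8, i.e. μ(μ-λ) ≥ λ²/2.8
μ² - 5.3μ - 28.09/2.8 ≥ 0  →  μ² - 5.3μ - 10.03214 ≥ 0
Quadratic formula (positive root): μ = [λ + √(λ² + 4×10.03214)]/2
Discriminant: 28.09 + 4×10.03214 = 68.2186, √68.2186 = 8.2595
μ ≥ (5.3 + 8.2595)/2 = 6.7797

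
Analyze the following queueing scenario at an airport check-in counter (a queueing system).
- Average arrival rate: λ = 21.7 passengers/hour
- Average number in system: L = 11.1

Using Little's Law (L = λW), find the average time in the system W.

Little's Law: L = λW, so W = L/λ
W = 11.1/21.7 = 0.5115 hours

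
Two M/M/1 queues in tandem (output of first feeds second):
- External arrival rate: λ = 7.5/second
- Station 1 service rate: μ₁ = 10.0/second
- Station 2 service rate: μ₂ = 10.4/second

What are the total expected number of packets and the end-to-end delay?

By Jackson's theorem, each station behaves as independent M/M/1.
Station 1: ρ₁ = 7.5/10.0 = 0.7500, L₁ = ρ₁/(1-ρ₁) = λ/(μ₁-λ) = 7.5/2.50 = 3.0000
Station 2: ρ₂ = 7.5/10.4 = 0.7212, L₂ = ρ₂/(1-ρ₂) = λ/(μ₂-λ) = 7.5/2.90 = 2.5862
Total: L = L₁ + L₂ = 3.0000 + 2.5862 = 5.5862
W = L/λ = 5.5862/7.5 = 0.7448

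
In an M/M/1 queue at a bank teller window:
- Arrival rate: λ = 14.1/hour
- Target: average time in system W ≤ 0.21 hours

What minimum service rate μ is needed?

For M/M/1: W = 1/(μ-λ)
Need W ≤ 0.21, so 1/(μ-λ) ≤ 0.21
μ - λ ≥ 1/0.21 = 4.7619
μ ≥ 14.1 + 4.7619 = 18.8619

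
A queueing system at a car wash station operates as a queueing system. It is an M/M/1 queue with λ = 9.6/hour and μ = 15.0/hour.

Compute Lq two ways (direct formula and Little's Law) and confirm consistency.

Method 1 (direct): Lq = λ²/(μ(μ-λ)) = 92.16/(15.0 × 5.40) = 1.1378

Method 2 (Little's Law):
W = 1/(μ-λ) = 1/5.40 = 0.18519
Wq = W - 1/μ = 0.18519 - 0.066667 = 0.11852
Lq = λWq = 9.6 × 0.11852 = 1.1378 ✔ (matches Method 1)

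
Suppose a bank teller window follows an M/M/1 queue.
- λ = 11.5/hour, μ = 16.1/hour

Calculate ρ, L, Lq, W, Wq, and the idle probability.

Step 1: ρ = λ/μ = 11.5/16.1 = 0.7143
Step 2: L = λ/(μ-λ) = 11.5/4.60 = 2.5000
Step 3: Lq = λ²/(μ(μ-λ)) = 132.25/(16.1×4.60) = 1.7857
Step 4: W = 1/(μ-λ) = 1/4.60 = 0.21739
Step 5: Wq = λ/(μ(μ-λ)) = 11.5/(16.1×4.60) = 0.1553
Step 6: P(0) = 1-ρ = 0.2857
Verify: L = λW = 11.5×0.21739 = 2.5000 ✔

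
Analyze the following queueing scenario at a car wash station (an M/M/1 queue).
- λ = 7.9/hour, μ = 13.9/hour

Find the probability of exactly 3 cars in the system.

ρ = λ/μ = 7.9/13.9 = 0.56835
P(n) = (1-ρ)ρⁿ
P(3) = (1-0.56835) × 0.56835^3
P(3) = 0.43165 × 0.18359
P(3) = 0.07925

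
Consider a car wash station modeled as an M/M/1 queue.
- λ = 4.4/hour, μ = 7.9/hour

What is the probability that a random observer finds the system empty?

ρ = λ/μ = 4.4/7.9 = 0.5570
P(0) = 1 - ρ = 1 - 0.5570 = 0.4430
The server is idle 44.30% of the time.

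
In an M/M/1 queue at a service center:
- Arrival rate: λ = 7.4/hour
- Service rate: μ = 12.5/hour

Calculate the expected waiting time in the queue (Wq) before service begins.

First, compute utilization: ρ = λ/μ = 7.4/12.5 = 0.5920
For M/M/1: Wq = λ/(μ(μ-λ))
Wq = 7.4/(12.5 × (12.5-7.4))
Wq = 7.4/(12.5 × 5.10)
Wq = 0.1161 hours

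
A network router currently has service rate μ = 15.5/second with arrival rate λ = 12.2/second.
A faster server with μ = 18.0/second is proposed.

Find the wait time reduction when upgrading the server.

System 1: ρ₁ = 12.2/15.5 = 0.7871, W₁ = 1/(15.5-12.2) = 0.3030
System 2: ρ₂ = 12.2/18.0 = 0.6778, W₂ = 1/(18.0-12.2) = 0.1724
Improvement: (W₁-W₂)/W₁ = (0.3030-0.1724)/0.3030 = 43.10%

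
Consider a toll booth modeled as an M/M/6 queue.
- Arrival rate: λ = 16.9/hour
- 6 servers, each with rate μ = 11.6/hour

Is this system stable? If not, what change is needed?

Stability requires ρ = λ/(cμ) < 1
ρ = 16.9/(6 × 11.6) = 16.9/69.60 = 0.2428
Since 0.2428 < 1, the system is STABLE.
The servers are busy 24.28% of the time.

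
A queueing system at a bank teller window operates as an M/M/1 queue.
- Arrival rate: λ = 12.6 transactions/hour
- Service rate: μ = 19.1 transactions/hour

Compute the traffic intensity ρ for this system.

Server utilization: ρ = λ/μ
ρ = 12.6/19.1 = 0.6597
The server is busy 65.97% of the time.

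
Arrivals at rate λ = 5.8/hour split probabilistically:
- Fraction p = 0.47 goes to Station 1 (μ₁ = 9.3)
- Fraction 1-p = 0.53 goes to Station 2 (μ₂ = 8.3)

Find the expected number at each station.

Effective rates: λ₁ = 5.8×0.47 = 2.726, λ₂ = 5.8×0.53 = 3.074
Station 1: ρ₁ = 2.726/9.3 = 0.29312, L₁ = ρ₁/(1-ρ₁) = 0.29312/(1-0.29312) = 0.4147
Station 2: ρ₂ = 3.074/8.3 = 0.37036, L₂ = ρ₂/(1-ρ₂) = 0.37036/(1-0.37036) = 0.5882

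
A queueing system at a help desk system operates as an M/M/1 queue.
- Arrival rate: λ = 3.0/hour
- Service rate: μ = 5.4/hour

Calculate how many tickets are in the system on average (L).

ρ = λ/μ = 3.0/5.4 = 0.5556
For M/M/1: L = λ/(μ-λ)
L = 3.0/(5.4-3.0) = 3.0/2.40
L = 1.2500 tickets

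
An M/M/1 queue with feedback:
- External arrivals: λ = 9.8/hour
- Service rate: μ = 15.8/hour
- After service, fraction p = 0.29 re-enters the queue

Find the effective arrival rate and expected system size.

Effective arrival rate: λ_eff = λ/(1-p) = 9.8/(1-0.29) = 9.8/0.71 = 13.80282
ρ = λ_eff/μ = 13.80282/15.8 = 0.873596
L = ρ/(1-ρ) = 0.873596/(1-0.873596) = 6.9111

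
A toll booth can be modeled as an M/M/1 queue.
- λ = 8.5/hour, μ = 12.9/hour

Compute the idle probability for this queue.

ρ = λ/μ = 8.5/12.9 = 0.6589
P(0) = 1 - ρ = 1 - 0.6589 = 0.3411
The server is idle 34.11% of the time.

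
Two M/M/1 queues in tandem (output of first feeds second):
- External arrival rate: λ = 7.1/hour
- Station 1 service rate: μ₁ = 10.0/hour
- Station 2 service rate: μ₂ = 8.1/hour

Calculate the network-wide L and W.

By Jackson's theorem, each station behaves as independent M/M/1.
Station 1: ρ₁ = 7.1/10.0 = 0.7100, L₁ = ρ₁/(1-ρ₁) = λ/(μ₁-λ) = 7.1/2.90 = 2.4483
Station 2: ρ₂ = 7.1/8.1 = 0.8765, L₂ = ρ₂/(1-ρ₂) = λ/(μ₂-λ) = 7.1/1.00 = 7.1000
Total: L = L₁ + L₂ = 2.4483 + 7.1000 = 9.5483
W = L/λ = 9.5483/7.1 = 1.3448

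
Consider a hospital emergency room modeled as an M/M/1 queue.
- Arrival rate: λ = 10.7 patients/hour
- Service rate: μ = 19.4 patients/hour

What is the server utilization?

Server utilization: ρ = λ/μ
ρ = 10.7/19.4 = 0.5515
The server is busy 55.15% of the time.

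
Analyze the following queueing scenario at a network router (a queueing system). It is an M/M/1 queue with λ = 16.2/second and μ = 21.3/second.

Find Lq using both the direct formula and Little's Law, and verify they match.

Method 1 (direct): Lq = λ²/(μ(μ-λ)) = 262.44/(21.3 × 5.10) = 2.4159

Method 2 (Little's Law):
W = 1/(μ-λ) = 1/5.10 = 0.19608
Wq = W - 1/μ = 0.19608 - 0.046948 = 0.14913
Lq = λWq = 16.2 × 0.14913 = 2.4159 ✔ (matches Method 1)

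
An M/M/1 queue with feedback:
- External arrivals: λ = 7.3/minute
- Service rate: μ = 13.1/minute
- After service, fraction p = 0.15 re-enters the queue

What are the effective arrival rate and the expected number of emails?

Effective arrival rate: λ_eff = λ/(1-p) = 7.3/(1-0.15) = 7.3/0.85 = 8.5882
ρ = λ_eff/μ = 8.5882/13.1 = 0.65559
L = ρ/(1-ρ) = 0.65559/(1-0.65559) = 1.9035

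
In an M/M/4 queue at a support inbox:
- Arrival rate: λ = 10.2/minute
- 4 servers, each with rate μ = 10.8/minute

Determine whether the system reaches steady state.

Stability requires ρ = λ/(cμ) < 1
ρ = 10.2/(4 × 10.8) = 10.2/43.20 = 0.2361
Since 0.2361 < 1, the system is STABLE.
The servers are busy 23.61% of the time.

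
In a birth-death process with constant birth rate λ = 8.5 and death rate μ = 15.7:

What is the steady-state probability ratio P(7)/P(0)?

For constant rates: P(n)/P(0) = (λ/μ)^n
P(7)/P(0) = (8.5/15.7)^7 = 0.5414^7 = 0.01363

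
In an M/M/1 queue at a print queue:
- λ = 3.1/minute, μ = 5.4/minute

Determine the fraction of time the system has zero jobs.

ρ = λ/μ = 3.1/5.4 = 0.5741
P(0) = 1 - ρ = 1 - 0.5741 = 0.4259
The server is idle 42.59% of the time.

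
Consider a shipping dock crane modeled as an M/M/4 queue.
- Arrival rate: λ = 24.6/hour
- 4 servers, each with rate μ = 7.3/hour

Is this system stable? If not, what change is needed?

Stability requires ρ = λ/(cμ) < 1
ρ = 24.6/(4 × 7.3) = 24.6/29.20 = 0.8425
Since 0.8425 < 1, the system is STABLE.
The servers are busy 84.25% of the time.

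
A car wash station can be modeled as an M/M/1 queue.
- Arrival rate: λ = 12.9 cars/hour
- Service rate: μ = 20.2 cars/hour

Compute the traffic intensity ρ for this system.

Server utilization: ρ = λ/μ
ρ = 12.9/20.2 = 0.6386
The server is busy 63.86% of the time.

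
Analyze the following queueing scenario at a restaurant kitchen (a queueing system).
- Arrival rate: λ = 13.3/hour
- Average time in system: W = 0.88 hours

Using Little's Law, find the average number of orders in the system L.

Little's Law: L = λW
L = 13.3 × 0.88 = 11.7040 orders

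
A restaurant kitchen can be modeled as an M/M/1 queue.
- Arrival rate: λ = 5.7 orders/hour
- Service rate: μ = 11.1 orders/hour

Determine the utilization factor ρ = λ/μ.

Server utilization: ρ = λ/μ
ρ = 5.7/11.1 = 0.5135
The server is busy 51.35% of the time.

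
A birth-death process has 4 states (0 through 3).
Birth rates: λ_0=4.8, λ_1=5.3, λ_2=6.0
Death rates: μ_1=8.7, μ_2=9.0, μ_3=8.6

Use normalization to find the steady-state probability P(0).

Ratios P(n)/P(0) = (λ₀···λₙ₋₁)/(μ₁···μₙ):
P(1)/P(0) = (4.8)/(8.7) = 0.5517
P(2)/P(0) = (4.8×5.3)/(8.7×9.0) = 0.3249
P(3)/P(0) = (4.8×5.3×6.0)/(8.7×9.0×8.6) = 0.2267

Normalization: ∑ P(n) = 1
P(0) × (1.0000 + 0.5517 + 0.3249 + 0.2267) = 1
P(0) × 2.1033 = 1
P(0) = 1/2.1033 = 0.4754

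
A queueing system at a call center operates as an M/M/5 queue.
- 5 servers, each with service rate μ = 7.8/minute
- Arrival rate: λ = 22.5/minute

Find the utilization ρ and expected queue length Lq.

Traffic intensity: ρ = λ/(cμ) = 22.5/(5×7.8) = 0.5769
Since ρ = 0.5769 < 1, system is stable.
Offered load a = λ/μ = cρ = 22.5/7.8 = 2.8846
P₀ = [ Σₙ₌₀^4 aⁿ/n! + a^5/(5!(1-ρ)) ]⁻¹
Σ = a^0/0! + a^1/1! + a^2/2! + a^3/3! + a^4/4! = 1.0000 + 2.8846 + 4.1605 + 4.0005 + 2.8850 = 14.9306
a^5/(5!(1-ρ)) = 199.7283/(120 × 0.42308) = 3.9340
P₀ = 1/(14.9306 + 3.9340) = 0.05301
Lq = P₀·a^5·ρ / (5!(1-ρ)²) = 0.05301 × 199.7283 × 0.5769 / (120 × 0.1790) = 0.2844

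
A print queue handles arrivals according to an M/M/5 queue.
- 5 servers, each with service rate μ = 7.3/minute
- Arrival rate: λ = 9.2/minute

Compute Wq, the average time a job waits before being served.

Traffic intensity: ρ = λ/(cμ) = 9.2/(5×7.3) = 0.2521
Since ρ = 0.2521 < 1, system is stable.
Offered load a = λ/μ = cρ = 9.2/7.3 = 1.2603
P₀ = [ Σₙ₌₀^4 aⁿ/n! + a^5/(5!(1-ρ)) ]⁻¹
Σ = a^0/0! + a^1/1! + a^2/2! + a^3/3! + a^4/4! = 1.0000 + 1.2603 + 0.7941 + 0.3336 + 0.1051 = 3.4931
a^5/(5!(1-ρ)) = 3.1793/(120 × 0.7479) = 0.03542
P₀ = 1/(3.4931 + 0.03542) = 0.2834
Lq = P₀·a^5·ρ / (5!(1-ρ)²) = 0.28340 × 3.1793 × 0.25205 / (120 × 0.55942) = 0.003383
Wq = Lq/λ = 0.003383/9.2 = 0.0003677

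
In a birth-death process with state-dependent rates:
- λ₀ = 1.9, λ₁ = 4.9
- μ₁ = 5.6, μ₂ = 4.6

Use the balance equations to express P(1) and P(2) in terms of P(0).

Balance equations:
State 0: λ₀P₀ = μ₁P₁ → P₁ = (λ₀/μ₁)P₀ = (1.9/5.6)P₀ = 0.3393P₀
State 1: P₂ = (λ₀λ₁)/(μ₁μ₂)P₀ = (1.9×4.9)/(5.6×4.6)P₀ = 0.3614P₀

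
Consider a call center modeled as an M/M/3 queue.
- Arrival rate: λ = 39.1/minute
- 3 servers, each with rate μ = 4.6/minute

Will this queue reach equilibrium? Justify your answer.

Stability requires ρ = λ/(cμ) < 1
ρ = 39.1/(3 × 4.6) = 39.1/13.80 = 2.8333
Since 2.8333 ≥ 1, the system is UNSTABLE.
Need c > λ/μ = 39.1/4.6 = 8.50.
Minimum servers needed: c = 9.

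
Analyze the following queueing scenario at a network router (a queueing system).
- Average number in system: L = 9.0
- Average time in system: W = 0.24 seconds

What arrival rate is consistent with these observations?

Little's Law: L = λW, so λ = L/W
λ = 9.0/0.24 = 37.5000 packets/second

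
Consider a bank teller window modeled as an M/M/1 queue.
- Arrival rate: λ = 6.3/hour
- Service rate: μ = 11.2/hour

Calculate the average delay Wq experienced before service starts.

First, compute utilization: ρ = λ/μ = 6.3/11.2 = 0.5625
For M/M/1: Wq = λ/(μ(μ-λ))
Wq = 6.3/(11.2 × (11.2-6.3))
Wq = 6.3/(11.2 × 4.90)
Wq = 0.1148 hours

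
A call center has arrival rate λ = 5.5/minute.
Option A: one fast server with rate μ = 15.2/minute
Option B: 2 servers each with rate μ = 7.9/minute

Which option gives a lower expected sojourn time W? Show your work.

Option A: single server μ = 15.2 (M/M/1)
  ρ_A = 5.5/15.2 = 0.3618
  W_A = 1/(μ-λ) = 1/(15.2-5.5) = 1/9.70 = 0.1031

Option B: 2 servers μ = 7.9 (M/M/2)
  ρ_B = λ/(cμ) = 5.5/(2×7.9) = 0.3481
  Offered load a = λ/μ = cρ = 5.5/7.9 = 0.6962
  P₀ = [ Σₙ₌₀^1 aⁿ/n! + a^2/(2!(1-ρ)) ]⁻¹
  Σ = a^0/0! + a^1/1! = 1.0000 + 0.6962 = 1.6962
  a^2/(2!(1-ρ)) = 0.4847/(2 × 0.6519) = 0.3718
  P₀ = 1/(1.6962 + 0.3718) = 0.4836
  Lq = P₀·a^2·ρ / (2!(1-ρ)²) = 0.4836 × 0.4847 × 0.3481 / (2 × 0.4250) = 0.09599
  Wq_B = Lq/λ = 0.09599/5.5 = 0.01745
  W_B = Wq_B + 1/μ = 0.01745 + 0.1266 = 0.1440

Since W_A = 0.1031 < W_B = 0.1440, Option A (single fast server) has the shorter time in system.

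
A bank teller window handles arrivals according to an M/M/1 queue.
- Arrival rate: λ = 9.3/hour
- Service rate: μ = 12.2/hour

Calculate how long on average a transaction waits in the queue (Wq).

First, compute utilization: ρ = λ/μ = 9.3/12.2 = 0.7623
For M/M/1: Wq = λ/(μ(μ-λ))
Wq = 9.3/(12.2 × (12.2-9.3))
Wq = 9.3/(12.2 × 2.90)
Wq = 0.2629 hours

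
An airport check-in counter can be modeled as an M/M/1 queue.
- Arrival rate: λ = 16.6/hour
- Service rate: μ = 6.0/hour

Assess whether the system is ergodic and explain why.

Stability requires ρ = λ/(cμ) < 1
ρ = 16.6/(1 × 6.0) = 16.6/6.00 = 2.7667
Since 2.7667 ≥ 1, the system is UNSTABLE.
Queue grows without bound. Need μ > λ = 16.6.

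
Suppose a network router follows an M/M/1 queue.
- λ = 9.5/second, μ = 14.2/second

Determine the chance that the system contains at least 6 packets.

ρ = λ/μ = 9.5/14.2 = 0.66901
P(N ≥ n) = ρⁿ
P(N ≥ 6) = 0.66901^6
P(N ≥ 6) = 0.08966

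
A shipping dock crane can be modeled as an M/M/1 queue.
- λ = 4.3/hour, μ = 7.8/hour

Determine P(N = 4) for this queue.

ρ = λ/μ = 4.3/7.8 = 0.55128
P(n) = (1-ρ)ρⁿ
P(4) = (1-0.55128) × 0.55128^4
P(4) = 0.4487 × 0.09236
P(4) = 0.04144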